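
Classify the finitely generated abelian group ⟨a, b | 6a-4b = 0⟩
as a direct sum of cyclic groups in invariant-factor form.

Answer: M ≅ ℤ^1 ⊕ ℤ/2

Derivation:
rank_ℚ(R)=1; free=2−1=1
SNF(R) diag = [2] → torsion [2]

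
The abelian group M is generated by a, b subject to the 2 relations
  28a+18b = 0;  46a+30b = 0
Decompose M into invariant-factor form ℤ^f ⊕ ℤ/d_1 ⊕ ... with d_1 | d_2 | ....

rank_ℚ(R)=2; free=2−2=0
SNF(R) diag = [2, 6] → torsion [2, 6]

Answer: M ≅ ℤ/2 ⊕ ℤ/6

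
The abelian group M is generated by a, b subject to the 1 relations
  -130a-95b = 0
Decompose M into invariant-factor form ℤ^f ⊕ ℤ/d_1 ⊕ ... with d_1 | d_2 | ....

Answer: M ≅ ℤ^1 ⊕ ℤ/5

Derivation:
rank_ℚ(R)=1; free=2−1=1
SNF(R) diag = [5] → torsion [5]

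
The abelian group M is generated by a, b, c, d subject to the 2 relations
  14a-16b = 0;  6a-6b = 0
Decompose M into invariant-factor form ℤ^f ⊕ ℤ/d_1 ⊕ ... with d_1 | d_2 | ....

rank_ℚ(R)=2; free=4−2=2
SNF(R) diag = [2, 6] → torsion [2, 6]

Answer: M ≅ ℤ^2 ⊕ ℤ/2 ⊕ ℤ/6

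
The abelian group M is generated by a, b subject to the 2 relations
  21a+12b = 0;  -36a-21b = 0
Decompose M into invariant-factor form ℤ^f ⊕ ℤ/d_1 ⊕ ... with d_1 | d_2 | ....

Answer: M ≅ ℤ/3 ⊕ ℤ/3

Derivation:
rank_ℚ(R)=2; free=2−2=0
SNF(R) diag = [3, 3] → torsion [3, 3]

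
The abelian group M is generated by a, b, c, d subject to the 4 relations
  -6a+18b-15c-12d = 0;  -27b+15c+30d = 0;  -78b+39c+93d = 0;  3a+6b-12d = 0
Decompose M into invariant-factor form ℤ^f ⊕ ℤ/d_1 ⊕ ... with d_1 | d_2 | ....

Answer: M ≅ ℤ/3 ⊕ ℤ/3 ⊕ ℤ/3 ⊕ ℤ/3

Derivation:
rank_ℚ(R)=4; free=4−4=0
SNF(R) diag = [3, 3, 3, 3] → torsion [3, 3, 3, 3]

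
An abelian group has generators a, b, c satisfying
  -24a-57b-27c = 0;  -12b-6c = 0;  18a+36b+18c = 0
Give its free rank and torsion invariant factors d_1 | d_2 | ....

rank_ℚ(R)=3; free=3−3=0
SNF(R) diag = [3, 6, 18] → torsion [3, 6, 18]

Answer: M ≅ ℤ/3 ⊕ ℤ/6 ⊕ ℤ/18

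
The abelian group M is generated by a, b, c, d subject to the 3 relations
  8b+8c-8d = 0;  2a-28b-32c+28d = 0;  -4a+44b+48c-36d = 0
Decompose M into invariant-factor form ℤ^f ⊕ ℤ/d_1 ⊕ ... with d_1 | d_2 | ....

Answer: M ≅ ℤ^1 ⊕ ℤ/2 ⊕ ℤ/4 ⊕ ℤ/8

Derivation:
rank_ℚ(R)=3; free=4−3=1
SNF(R) diag = [2, 4, 8] → torsion [2, 4, 8]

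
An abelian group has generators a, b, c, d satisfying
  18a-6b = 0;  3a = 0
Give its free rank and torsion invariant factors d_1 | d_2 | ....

Answer: M ≅ ℤ^2 ⊕ ℤ/3 ⊕ ℤ/6

Derivation:
rank_ℚ(R)=2; free=4−2=2
SNF(R) diag = [3, 6] → torsion [3, 6]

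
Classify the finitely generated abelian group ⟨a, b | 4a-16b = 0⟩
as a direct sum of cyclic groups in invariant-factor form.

rank_ℚ(R)=1; free=2−1=1
SNF(R) diag = [4] → torsion [4]

Answer: M ≅ ℤ^1 ⊕ ℤ/4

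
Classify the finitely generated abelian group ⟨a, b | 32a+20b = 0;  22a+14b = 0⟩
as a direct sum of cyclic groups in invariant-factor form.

Answer: M ≅ ℤ/2 ⊕ ℤ/4

Derivation:
rank_ℚ(R)=2; free=2−2=0
SNF(R) diag = [2, 4] → torsion [2, 4]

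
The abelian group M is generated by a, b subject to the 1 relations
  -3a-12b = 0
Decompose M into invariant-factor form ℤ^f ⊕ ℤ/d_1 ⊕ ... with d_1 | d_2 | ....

Answer: M ≅ ℤ^1 ⊕ ℤ/3

Derivation:
rank_ℚ(R)=1; free=2−1=1
SNF(R) diag = [3] → torsion [3]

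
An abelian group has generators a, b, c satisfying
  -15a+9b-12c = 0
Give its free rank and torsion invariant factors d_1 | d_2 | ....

Answer: M ≅ ℤ^2 ⊕ ℤ/3

Derivation:
rank_ℚ(R)=1; free=3−1=2
SNF(R) diag = [3] → torsion [3]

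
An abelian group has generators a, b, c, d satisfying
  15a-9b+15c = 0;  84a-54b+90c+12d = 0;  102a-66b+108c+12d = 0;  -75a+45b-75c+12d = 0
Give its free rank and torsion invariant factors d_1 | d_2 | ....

Answer: M ≅ ℤ/3 ⊕ ℤ/6 ⊕ ℤ/6 ⊕ ℤ/12

Derivation:
rank_ℚ(R)=4; free=4−4=0
SNF(R) diag = [3, 6, 6, 12] → torsion [3, 6, 6, 12]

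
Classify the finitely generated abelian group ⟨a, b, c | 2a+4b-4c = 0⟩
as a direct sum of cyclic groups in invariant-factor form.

rank_ℚ(R)=1; free=3−1=2
SNF(R) diag = [2] → torsion [2]

Answer: M ≅ ℤ^2 ⊕ ℤ/2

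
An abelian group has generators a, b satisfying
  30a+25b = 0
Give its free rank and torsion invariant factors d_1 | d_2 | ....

rank_ℚ(R)=1; free=2−1=1
SNF(R) diag = [5] → torsion [5]

Answer: M ≅ ℤ^1 ⊕ ℤ/5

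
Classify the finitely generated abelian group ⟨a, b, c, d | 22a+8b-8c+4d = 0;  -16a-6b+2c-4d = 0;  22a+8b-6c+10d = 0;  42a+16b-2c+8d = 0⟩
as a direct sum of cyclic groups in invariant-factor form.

Answer: M ≅ ℤ/2 ⊕ ℤ/2 ⊕ ℤ/2 ⊕ ℤ/2

Derivation:
rank_ℚ(R)=4; free=4−4=0
SNF(R) diag = [2, 2, 2, 2] → torsion [2, 2, 2, 2]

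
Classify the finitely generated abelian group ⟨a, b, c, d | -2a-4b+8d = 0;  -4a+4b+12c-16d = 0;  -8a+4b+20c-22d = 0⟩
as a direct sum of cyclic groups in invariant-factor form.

Answer: M ≅ ℤ^1 ⊕ ℤ/2 ⊕ ℤ/2 ⊕ ℤ/4

Derivation:
rank_ℚ(R)=3; free=4−3=1
SNF(R) diag = [2, 2, 4] → torsion [2, 2, 4]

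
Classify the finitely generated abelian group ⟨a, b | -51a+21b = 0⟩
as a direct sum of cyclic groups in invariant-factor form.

rank_ℚ(R)=1; free=2−1=1
SNF(R) diag = [3] → torsion [3]

Answer: M ≅ ℤ^1 ⊕ ℤ/3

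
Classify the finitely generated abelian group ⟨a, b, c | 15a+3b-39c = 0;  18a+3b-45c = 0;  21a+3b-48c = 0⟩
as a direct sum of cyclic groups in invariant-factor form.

Answer: M ≅ ℤ/3 ⊕ ℤ/3 ⊕ ℤ/3

Derivation:
rank_ℚ(R)=3; free=3−3=0
SNF(R) diag = [3, 3, 3] → torsion [3, 3, 3]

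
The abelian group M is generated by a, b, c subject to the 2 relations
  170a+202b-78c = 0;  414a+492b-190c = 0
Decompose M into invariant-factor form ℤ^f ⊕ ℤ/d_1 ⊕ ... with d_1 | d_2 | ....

rank_ℚ(R)=2; free=3−2=1
SNF(R) diag = [2, 2] → torsion [2, 2]

Answer: M ≅ ℤ^1 ⊕ ℤ/2 ⊕ ℤ/2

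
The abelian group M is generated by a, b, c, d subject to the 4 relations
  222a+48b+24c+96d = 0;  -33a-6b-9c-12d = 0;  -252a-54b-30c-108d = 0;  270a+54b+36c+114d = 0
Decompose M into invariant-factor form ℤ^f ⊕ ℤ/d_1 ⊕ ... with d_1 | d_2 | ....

Answer: M ≅ ℤ/3 ⊕ ℤ/6 ⊕ ℤ/6 ⊕ ℤ/6

Derivation:
rank_ℚ(R)=4; free=4−4=0
SNF(R) diag = [3, 6, 6, 6] → torsion [3, 6, 6, 6]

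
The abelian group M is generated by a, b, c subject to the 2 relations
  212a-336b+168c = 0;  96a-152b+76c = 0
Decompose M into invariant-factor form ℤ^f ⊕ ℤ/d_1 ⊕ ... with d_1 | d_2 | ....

Answer: M ≅ ℤ^1 ⊕ ℤ/4 ⊕ ℤ/4

Derivation:
rank_ℚ(R)=2; free=3−2=1
SNF(R) diag = [4, 4] → torsion [4, 4]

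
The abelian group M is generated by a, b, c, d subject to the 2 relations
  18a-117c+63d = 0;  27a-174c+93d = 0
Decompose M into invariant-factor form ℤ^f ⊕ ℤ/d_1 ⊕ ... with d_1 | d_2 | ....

Answer: M ≅ ℤ^2 ⊕ ℤ/3 ⊕ ℤ/9

Derivation:
rank_ℚ(R)=2; free=4−2=2
SNF(R) diag = [3, 9] → torsion [3, 9]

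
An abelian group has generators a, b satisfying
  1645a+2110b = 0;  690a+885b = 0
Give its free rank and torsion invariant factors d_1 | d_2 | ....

rank_ℚ(R)=2; free=2−2=0
SNF(R) diag = [5, 15] → torsion [5, 15]

Answer: M ≅ ℤ/5 ⊕ ℤ/15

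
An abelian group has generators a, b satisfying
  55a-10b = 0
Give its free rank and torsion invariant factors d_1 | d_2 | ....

rank_ℚ(R)=1; free=2−1=1
SNF(R) diag = [5] → torsion [5]

Answer: M ≅ ℤ^1 ⊕ ℤ/5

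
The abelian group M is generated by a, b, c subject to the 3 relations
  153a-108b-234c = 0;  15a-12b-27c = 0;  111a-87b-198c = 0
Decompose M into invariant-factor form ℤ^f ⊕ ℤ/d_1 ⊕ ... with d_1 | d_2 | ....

rank_ℚ(R)=3; free=3−3=0
SNF(R) diag = [3, 9, 27] → torsion [3, 9, 27]

Answer: M ≅ ℤ/3 ⊕ ℤ/9 ⊕ ℤ/27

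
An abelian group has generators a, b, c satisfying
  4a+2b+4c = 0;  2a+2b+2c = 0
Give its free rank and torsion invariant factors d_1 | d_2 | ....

rank_ℚ(R)=2; free=3−2=1
SNF(R) diag = [2, 2] → torsion [2, 2]

Answer: M ≅ ℤ^1 ⊕ ℤ/2 ⊕ ℤ/2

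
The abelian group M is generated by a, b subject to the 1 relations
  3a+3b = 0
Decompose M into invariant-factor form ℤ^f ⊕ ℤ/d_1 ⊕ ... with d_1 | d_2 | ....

Answer: M ≅ ℤ^1 ⊕ ℤ/3

Derivation:
rank_ℚ(R)=1; free=2−1=1
SNF(R) diag = [3] → torsion [3]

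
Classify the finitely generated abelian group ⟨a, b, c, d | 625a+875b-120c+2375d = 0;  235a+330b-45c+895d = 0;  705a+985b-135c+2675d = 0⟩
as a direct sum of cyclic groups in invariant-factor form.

rank_ℚ(R)=3; free=4−3=1
SNF(R) diag = [5, 5, 15] → torsion [5, 5, 15]

Answer: M ≅ ℤ^1 ⊕ ℤ/5 ⊕ ℤ/5 ⊕ ℤ/15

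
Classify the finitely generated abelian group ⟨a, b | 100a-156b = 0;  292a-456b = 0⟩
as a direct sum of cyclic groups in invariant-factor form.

rank_ℚ(R)=2; free=2−2=0
SNF(R) diag = [4, 12] → torsion [4, 12]

Answer: M ≅ ℤ/4 ⊕ ℤ/12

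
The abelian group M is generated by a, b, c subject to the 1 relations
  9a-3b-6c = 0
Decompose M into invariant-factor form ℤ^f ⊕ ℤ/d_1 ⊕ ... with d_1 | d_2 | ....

rank_ℚ(R)=1; free=3−1=2
SNF(R) diag = [3] → torsion [3]

Answer: M ≅ ℤ^2 ⊕ ℤ/3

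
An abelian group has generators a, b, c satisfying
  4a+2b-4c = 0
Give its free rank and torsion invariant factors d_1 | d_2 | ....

Answer: M ≅ ℤ^2 ⊕ ℤ/2

Derivation:
rank_ℚ(R)=1; free=3−1=2
SNF(R) diag = [2] → torsion [2]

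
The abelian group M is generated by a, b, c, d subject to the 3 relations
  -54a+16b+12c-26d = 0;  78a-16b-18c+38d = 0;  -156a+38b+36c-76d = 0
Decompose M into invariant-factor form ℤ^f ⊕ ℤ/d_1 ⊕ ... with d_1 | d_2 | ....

Answer: M ≅ ℤ^1 ⊕ ℤ/2 ⊕ ℤ/6 ⊕ ℤ/6

Derivation:
rank_ℚ(R)=3; free=4−3=1
SNF(R) diag = [2, 6, 6] → torsion [2, 6, 6]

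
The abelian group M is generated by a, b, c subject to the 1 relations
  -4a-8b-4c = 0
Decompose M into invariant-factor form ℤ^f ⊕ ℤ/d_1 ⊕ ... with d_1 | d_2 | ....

rank_ℚ(R)=1; free=3−1=2
SNF(R) diag = [4] → torsion [4]

Answer: M ≅ ℤ^2 ⊕ ℤ/4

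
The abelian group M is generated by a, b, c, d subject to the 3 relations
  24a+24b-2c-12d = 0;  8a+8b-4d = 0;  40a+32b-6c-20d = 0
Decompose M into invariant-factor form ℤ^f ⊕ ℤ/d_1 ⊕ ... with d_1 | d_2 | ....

Answer: M ≅ ℤ^1 ⊕ ℤ/2 ⊕ ℤ/4 ⊕ ℤ/8

Derivation:
rank_ℚ(R)=3; free=4−3=1
SNF(R) diag = [2, 4, 8] → torsion [2, 4, 8]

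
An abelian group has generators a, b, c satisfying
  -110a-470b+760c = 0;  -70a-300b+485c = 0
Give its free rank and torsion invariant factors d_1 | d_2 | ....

rank_ℚ(R)=2; free=3−2=1
SNF(R) diag = [5, 10] → torsion [5, 10]

Answer: M ≅ ℤ^1 ⊕ ℤ/5 ⊕ ℤ/10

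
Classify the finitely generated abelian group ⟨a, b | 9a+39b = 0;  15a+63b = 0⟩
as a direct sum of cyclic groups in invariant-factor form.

rank_ℚ(R)=2; free=2−2=0
SNF(R) diag = [3, 6] → torsion [3, 6]

Answer: M ≅ ℤ/3 ⊕ ℤ/6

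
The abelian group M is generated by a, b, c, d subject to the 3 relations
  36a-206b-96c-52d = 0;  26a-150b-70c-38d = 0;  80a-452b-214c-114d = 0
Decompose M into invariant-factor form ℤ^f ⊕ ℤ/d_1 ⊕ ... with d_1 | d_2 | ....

rank_ℚ(R)=3; free=4−3=1
SNF(R) diag = [2, 2, 6] → torsion [2, 2, 6]

Answer: M ≅ ℤ^1 ⊕ ℤ/2 ⊕ ℤ/2 ⊕ ℤ/6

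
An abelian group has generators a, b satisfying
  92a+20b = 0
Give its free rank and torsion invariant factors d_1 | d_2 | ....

rank_ℚ(R)=1; free=2−1=1
SNF(R) diag = [4] → torsion [4]

Answer: M ≅ ℤ^1 ⊕ ℤ/4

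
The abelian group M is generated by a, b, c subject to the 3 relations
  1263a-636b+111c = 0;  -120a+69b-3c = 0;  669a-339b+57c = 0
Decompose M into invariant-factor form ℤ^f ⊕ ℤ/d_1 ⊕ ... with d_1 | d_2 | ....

Answer: M ≅ ℤ/3 ⊕ ℤ/9 ⊕ ℤ/27

Derivation:
rank_ℚ(R)=3; free=3−3=0
SNF(R) diag = [3, 9, 27] → torsion [3, 9, 27]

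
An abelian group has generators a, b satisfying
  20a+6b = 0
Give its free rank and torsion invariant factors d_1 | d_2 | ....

rank_ℚ(R)=1; free=2−1=1
SNF(R) diag = [2] → torsion [2]

Answer: M ≅ ℤ^1 ⊕ ℤ/2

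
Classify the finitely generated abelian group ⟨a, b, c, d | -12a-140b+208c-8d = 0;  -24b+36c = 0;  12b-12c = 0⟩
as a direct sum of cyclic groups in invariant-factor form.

Answer: M ≅ ℤ^1 ⊕ ℤ/4 ⊕ ℤ/12 ⊕ ℤ/12

Derivation:
rank_ℚ(R)=3; free=4−3=1
SNF(R) diag = [4, 12, 12] → torsion [4, 12, 12]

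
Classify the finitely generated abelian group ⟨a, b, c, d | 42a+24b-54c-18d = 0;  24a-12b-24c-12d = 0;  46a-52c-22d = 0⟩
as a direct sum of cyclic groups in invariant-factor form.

rank_ℚ(R)=3; free=4−3=1
SNF(R) diag = [2, 6, 12] → torsion [2, 6, 12]

Answer: M ≅ ℤ^1 ⊕ ℤ/2 ⊕ ℤ/6 ⊕ ℤ/12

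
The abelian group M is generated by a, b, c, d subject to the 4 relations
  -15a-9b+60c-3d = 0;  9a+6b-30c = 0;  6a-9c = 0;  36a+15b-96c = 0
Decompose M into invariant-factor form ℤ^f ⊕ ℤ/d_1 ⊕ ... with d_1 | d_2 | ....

Answer: M ≅ ℤ/3 ⊕ ℤ/3 ⊕ ℤ/3 ⊕ ℤ/3

Derivation:
rank_ℚ(R)=4; free=4−4=0
SNF(R) diag = [3, 3, 3, 3] → torsion [3, 3, 3, 3]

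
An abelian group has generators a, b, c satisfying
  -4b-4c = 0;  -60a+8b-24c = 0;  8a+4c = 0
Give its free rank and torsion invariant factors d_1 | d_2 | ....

Answer: M ≅ ℤ/4 ⊕ ℤ/4 ⊕ ℤ/4

Derivation:
rank_ℚ(R)=3; free=3−3=0
SNF(R) diag = [4, 4, 4] → torsion [4, 4, 4]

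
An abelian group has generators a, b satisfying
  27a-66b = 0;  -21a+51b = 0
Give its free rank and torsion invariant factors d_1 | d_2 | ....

rank_ℚ(R)=2; free=2−2=0
SNF(R) diag = [3, 3] → torsion [3, 3]

Answer: M ≅ ℤ/3 ⊕ ℤ/3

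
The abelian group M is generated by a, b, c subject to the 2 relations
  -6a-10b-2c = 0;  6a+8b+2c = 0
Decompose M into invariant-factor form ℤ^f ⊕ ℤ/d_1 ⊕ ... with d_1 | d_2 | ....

rank_ℚ(R)=2; free=3−2=1
SNF(R) diag = [2, 2] → torsion [2, 2]

Answer: M ≅ ℤ^1 ⊕ ℤ/2 ⊕ ℤ/2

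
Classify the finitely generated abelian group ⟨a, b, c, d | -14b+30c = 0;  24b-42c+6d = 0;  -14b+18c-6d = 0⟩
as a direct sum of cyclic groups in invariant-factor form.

rank_ℚ(R)=3; free=4−3=1
SNF(R) diag = [2, 6, 18] → torsion [2, 6, 18]

Answer: M ≅ ℤ^1 ⊕ ℤ/2 ⊕ ℤ/6 ⊕ ℤ/18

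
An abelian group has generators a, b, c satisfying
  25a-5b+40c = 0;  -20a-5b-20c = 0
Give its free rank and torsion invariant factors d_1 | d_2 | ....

rank_ℚ(R)=2; free=3−2=1
SNF(R) diag = [5, 15] → torsion [5, 15]

Answer: M ≅ ℤ^1 ⊕ ℤ/5 ⊕ ℤ/15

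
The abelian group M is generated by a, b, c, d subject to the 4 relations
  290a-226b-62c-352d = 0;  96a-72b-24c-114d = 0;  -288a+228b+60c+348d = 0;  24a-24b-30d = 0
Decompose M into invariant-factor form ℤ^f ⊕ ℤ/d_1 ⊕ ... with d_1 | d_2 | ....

Answer: M ≅ ℤ/2 ⊕ ℤ/6 ⊕ ℤ/12 ⊕ ℤ/24

Derivation:
rank_ℚ(R)=4; free=4−4=0
SNF(R) diag = [2, 6, 12, 24] → torsion [2, 6, 12, 24]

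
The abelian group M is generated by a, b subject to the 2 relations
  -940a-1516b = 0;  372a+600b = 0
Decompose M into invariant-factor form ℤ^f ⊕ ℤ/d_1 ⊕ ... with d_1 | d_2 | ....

Answer: M ≅ ℤ/4 ⊕ ℤ/12

Derivation:
rank_ℚ(R)=2; free=2−2=0
SNF(R) diag = [4, 12] → torsion [4, 12]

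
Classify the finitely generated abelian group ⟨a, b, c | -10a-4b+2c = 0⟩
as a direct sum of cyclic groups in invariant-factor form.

rank_ℚ(R)=1; free=3−1=2
SNF(R) diag = [2] → torsion [2]

Answer: M ≅ ℤ^2 ⊕ ℤ/2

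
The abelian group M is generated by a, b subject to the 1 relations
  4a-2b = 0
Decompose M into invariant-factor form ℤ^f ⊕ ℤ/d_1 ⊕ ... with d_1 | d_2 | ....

Answer: M ≅ ℤ^1 ⊕ ℤ/2

Derivation:
rank_ℚ(R)=1; free=2−1=1
SNF(R) diag = [2] → torsion [2]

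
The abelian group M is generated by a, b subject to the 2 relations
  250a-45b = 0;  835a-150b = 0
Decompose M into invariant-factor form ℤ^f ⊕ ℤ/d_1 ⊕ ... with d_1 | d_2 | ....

Answer: M ≅ ℤ/5 ⊕ ℤ/15

Derivation:
rank_ℚ(R)=2; free=2−2=0
SNF(R) diag = [5, 15] → torsion [5, 15]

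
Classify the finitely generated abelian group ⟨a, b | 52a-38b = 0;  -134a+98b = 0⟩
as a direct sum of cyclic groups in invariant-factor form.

Answer: M ≅ ℤ/2 ⊕ ℤ/2

Derivation:
rank_ℚ(R)=2; free=2−2=0
SNF(R) diag = [2, 2] → torsion [2, 2]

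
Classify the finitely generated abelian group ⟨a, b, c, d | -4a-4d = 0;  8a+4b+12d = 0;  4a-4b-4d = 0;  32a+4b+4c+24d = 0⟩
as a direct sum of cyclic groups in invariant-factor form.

rank_ℚ(R)=4; free=4−4=0
SNF(R) diag = [4, 4, 4, 4] → torsion [4, 4, 4, 4]

Answer: M ≅ ℤ/4 ⊕ ℤ/4 ⊕ ℤ/4 ⊕ ℤ/4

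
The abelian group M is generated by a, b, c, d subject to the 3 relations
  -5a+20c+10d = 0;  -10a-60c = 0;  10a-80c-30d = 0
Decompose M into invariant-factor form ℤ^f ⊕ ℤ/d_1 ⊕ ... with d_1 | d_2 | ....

Answer: M ≅ ℤ^1 ⊕ ℤ/5 ⊕ ℤ/10 ⊕ ℤ/20

Derivation:
rank_ℚ(R)=3; free=4−3=1
SNF(R) diag = [5, 10, 20] → torsion [5, 10, 20]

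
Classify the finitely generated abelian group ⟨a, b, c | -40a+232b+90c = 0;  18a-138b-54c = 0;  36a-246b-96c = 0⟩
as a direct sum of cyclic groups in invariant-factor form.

Answer: M ≅ ℤ/2 ⊕ ℤ/6 ⊕ ℤ/6

Derivation:
rank_ℚ(R)=3; free=3−3=0
SNF(R) diag = [2, 6, 6] → torsion [2, 6, 6]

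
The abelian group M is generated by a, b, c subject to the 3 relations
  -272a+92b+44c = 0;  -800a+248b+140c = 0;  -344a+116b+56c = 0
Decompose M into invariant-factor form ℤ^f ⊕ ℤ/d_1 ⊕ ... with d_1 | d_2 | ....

rank_ℚ(R)=3; free=3−3=0
SNF(R) diag = [4, 12, 24] → torsion [4, 12, 24]

Answer: M ≅ ℤ/4 ⊕ ℤ/12 ⊕ ℤ/24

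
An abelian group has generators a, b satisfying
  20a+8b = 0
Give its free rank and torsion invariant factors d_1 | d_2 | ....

rank_ℚ(R)=1; free=2−1=1
SNF(R) diag = [4] → torsion [4]

Answer: M ≅ ℤ^1 ⊕ ℤ/4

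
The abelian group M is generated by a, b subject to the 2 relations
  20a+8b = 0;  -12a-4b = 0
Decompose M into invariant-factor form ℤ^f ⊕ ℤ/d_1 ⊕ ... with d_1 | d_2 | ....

Answer: M ≅ ℤ/4 ⊕ ℤ/4

Derivation:
rank_ℚ(R)=2; free=2−2=0
SNF(R) diag = [4, 4] → torsion [4, 4]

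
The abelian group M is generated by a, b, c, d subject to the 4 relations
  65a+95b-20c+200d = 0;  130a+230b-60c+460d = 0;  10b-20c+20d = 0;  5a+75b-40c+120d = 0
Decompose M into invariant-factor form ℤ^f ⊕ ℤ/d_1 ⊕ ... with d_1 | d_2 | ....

rank_ℚ(R)=4; free=4−4=0
SNF(R) diag = [5, 10, 20, 60] → torsion [5, 10, 20, 60]

Answer: M ≅ ℤ/5 ⊕ ℤ/10 ⊕ ℤ/20 ⊕ ℤ/60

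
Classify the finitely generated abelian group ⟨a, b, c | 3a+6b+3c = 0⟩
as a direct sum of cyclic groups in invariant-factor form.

rank_ℚ(R)=1; free=3−1=2
SNF(R) diag = [3] → torsion [3]

Answer: M ≅ ℤ^2 ⊕ ℤ/3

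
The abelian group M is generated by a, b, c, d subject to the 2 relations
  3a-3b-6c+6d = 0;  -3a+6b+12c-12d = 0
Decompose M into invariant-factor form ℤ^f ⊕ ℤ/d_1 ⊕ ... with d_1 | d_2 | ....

rank_ℚ(R)=2; free=4−2=2
SNF(R) diag = [3, 3] → torsion [3, 3]

Answer: M ≅ ℤ^2 ⊕ ℤ/3 ⊕ ℤ/3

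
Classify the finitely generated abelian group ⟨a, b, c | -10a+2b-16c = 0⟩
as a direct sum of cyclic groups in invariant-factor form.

rank_ℚ(R)=1; free=3−1=2
SNF(R) diag = [2] → torsion [2]

Answer: M ≅ ℤ^2 ⊕ ℤ/2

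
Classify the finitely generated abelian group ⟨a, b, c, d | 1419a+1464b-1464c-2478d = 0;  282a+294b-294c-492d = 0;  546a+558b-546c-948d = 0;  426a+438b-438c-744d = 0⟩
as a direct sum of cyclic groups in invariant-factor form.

Answer: M ≅ ℤ/3 ⊕ ℤ/6 ⊕ ℤ/12 ⊕ ℤ/36

Derivation:
rank_ℚ(R)=4; free=4−4=0
SNF(R) diag = [3, 6, 12, 36] → torsion [3, 6, 12, 36]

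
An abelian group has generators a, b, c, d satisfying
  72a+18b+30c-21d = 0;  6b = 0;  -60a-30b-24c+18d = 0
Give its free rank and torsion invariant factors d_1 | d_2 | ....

Answer: M ≅ ℤ^1 ⊕ ℤ/3 ⊕ ℤ/6 ⊕ ℤ/12

Derivation:
rank_ℚ(R)=3; free=4−3=1
SNF(R) diag = [3, 6, 12] → torsion [3, 6, 12]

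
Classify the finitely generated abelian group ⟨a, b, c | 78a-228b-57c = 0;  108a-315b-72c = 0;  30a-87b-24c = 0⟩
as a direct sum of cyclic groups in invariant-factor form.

Answer: M ≅ ℤ/3 ⊕ ℤ/9 ⊕ ℤ/18

Derivation:
rank_ℚ(R)=3; free=3−3=0
SNF(R) diag = [3, 9, 18] → torsion [3, 9, 18]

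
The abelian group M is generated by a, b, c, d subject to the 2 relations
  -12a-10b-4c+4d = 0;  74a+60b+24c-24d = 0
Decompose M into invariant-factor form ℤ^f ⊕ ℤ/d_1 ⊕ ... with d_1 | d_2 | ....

rank_ℚ(R)=2; free=4−2=2
SNF(R) diag = [2, 2] → torsion [2, 2]

Answer: M ≅ ℤ^2 ⊕ ℤ/2 ⊕ ℤ/2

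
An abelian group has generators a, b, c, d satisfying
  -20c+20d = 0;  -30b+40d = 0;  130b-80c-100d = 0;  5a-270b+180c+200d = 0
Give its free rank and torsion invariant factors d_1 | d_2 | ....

rank_ℚ(R)=4; free=4−4=0
SNF(R) diag = [5, 10, 20, 20] → torsion [5, 10, 20, 20]

Answer: M ≅ ℤ/5 ⊕ ℤ/10 ⊕ ℤ/20 ⊕ ℤ/20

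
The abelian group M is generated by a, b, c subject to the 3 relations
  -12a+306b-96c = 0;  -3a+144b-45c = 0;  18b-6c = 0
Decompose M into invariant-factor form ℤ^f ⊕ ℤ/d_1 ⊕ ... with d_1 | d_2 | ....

rank_ℚ(R)=3; free=3−3=0
SNF(R) diag = [3, 6, 18] → torsion [3, 6, 18]

Answer: M ≅ ℤ/3 ⊕ ℤ/6 ⊕ ℤ/18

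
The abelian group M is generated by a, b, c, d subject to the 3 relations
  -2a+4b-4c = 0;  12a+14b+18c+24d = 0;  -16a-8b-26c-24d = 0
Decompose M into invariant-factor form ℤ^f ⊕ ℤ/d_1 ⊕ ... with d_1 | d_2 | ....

Answer: M ≅ ℤ^1 ⊕ ℤ/2 ⊕ ℤ/2 ⊕ ℤ/6

Derivation:
rank_ℚ(R)=3; free=4−3=1
SNF(R) diag = [2, 2, 6] → torsion [2, 2, 6]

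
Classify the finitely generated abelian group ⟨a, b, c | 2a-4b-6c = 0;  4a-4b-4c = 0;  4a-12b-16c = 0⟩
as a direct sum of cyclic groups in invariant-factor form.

rank_ℚ(R)=3; free=3−3=0
SNF(R) diag = [2, 4, 4] → torsion [2, 4, 4]

Answer: M ≅ ℤ/2 ⊕ ℤ/4 ⊕ ℤ/4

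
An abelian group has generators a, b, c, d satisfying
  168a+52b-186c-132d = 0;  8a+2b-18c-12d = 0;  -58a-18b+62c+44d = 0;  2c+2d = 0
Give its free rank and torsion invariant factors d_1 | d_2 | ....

Answer: M ≅ ℤ/2 ⊕ ℤ/2 ⊕ ℤ/2 ⊕ ℤ/6

Derivation:
rank_ℚ(R)=4; free=4−4=0
SNF(R) diag = [2, 2, 2, 6] → torsion [2, 2, 2, 6]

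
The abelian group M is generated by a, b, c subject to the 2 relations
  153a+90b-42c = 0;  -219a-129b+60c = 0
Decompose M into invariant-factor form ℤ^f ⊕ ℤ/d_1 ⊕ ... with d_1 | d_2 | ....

rank_ℚ(R)=2; free=3−2=1
SNF(R) diag = [3, 3] → torsion [3, 3]

Answer: M ≅ ℤ^1 ⊕ ℤ/3 ⊕ ℤ/3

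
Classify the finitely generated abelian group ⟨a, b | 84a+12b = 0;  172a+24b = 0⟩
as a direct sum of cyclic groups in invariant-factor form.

Answer: M ≅ ℤ/4 ⊕ ℤ/12

Derivation:
rank_ℚ(R)=2; free=2−2=0
SNF(R) diag = [4, 12] → torsion [4, 12]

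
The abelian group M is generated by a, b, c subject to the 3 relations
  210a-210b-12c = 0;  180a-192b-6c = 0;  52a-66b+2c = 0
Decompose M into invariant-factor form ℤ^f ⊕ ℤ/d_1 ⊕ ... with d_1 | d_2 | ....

Answer: M ≅ ℤ/2 ⊕ ℤ/6 ⊕ ℤ/6

Derivation:
rank_ℚ(R)=3; free=3−3=0
SNF(R) diag = [2, 6, 6] → torsion [2, 6, 6]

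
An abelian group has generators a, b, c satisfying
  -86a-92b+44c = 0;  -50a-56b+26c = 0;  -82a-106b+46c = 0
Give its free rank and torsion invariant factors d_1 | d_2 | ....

rank_ℚ(R)=3; free=3−3=0
SNF(R) diag = [2, 6, 18] → torsion [2, 6, 18]

Answer: M ≅ ℤ/2 ⊕ ℤ/6 ⊕ ℤ/18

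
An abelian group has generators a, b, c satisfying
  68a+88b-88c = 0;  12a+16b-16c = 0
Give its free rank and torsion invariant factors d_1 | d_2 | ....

Answer: M ≅ ℤ^1 ⊕ ℤ/4 ⊕ ℤ/8

Derivation:
rank_ℚ(R)=2; free=3−2=1
SNF(R) diag = [4, 8] → torsion [4, 8]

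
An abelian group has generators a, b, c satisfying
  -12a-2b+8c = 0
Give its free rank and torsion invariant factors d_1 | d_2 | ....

rank_ℚ(R)=1; free=3−1=2
SNF(R) diag = [2] → torsion [2]

Answer: M ≅ ℤ^2 ⊕ ℤ/2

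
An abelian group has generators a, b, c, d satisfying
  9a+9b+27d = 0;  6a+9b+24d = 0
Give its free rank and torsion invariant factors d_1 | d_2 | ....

rank_ℚ(R)=2; free=4−2=2
SNF(R) diag = [3, 9] → torsion [3, 9]

Answer: M ≅ ℤ^2 ⊕ ℤ/3 ⊕ ℤ/9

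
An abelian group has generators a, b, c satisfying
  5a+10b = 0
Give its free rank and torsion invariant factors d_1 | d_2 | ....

Answer: M ≅ ℤ^2 ⊕ ℤ/5

Derivation:
rank_ℚ(R)=1; free=3−1=2
SNF(R) diag = [5] → torsion [5]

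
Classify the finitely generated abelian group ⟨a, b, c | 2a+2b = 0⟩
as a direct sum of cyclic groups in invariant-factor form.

rank_ℚ(R)=1; free=3−1=2
SNF(R) diag = [2] → torsion [2]

Answer: M ≅ ℤ^2 ⊕ ℤ/2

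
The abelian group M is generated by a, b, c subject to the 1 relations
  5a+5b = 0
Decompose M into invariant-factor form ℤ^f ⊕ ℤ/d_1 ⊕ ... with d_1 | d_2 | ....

Answer: M ≅ ℤ^2 ⊕ ℤ/5

Derivation:
rank_ℚ(R)=1; free=3−1=2
SNF(R) diag = [5] → torsion [5]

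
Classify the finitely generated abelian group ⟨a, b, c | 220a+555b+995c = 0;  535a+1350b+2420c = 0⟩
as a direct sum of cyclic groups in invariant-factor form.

rank_ℚ(R)=2; free=3−2=1
SNF(R) diag = [5, 15] → torsion [5, 15]

Answer: M ≅ ℤ^1 ⊕ ℤ/5 ⊕ ℤ/15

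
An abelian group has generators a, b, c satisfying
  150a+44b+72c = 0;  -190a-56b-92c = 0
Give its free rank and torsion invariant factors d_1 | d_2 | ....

Answer: M ≅ ℤ^1 ⊕ ℤ/2 ⊕ ℤ/4

Derivation:
rank_ℚ(R)=2; free=3−2=1
SNF(R) diag = [2, 4] → torsion [2, 4]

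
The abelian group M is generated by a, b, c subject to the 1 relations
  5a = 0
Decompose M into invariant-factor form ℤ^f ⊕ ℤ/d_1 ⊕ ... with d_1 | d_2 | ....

Answer: M ≅ ℤ^2 ⊕ ℤ/5

Derivation:
rank_ℚ(R)=1; free=3−1=2
SNF(R) diag = [5] → torsion [5]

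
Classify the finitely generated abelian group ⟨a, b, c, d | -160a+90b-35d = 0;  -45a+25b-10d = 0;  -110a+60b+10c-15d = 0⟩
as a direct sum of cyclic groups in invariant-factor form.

rank_ℚ(R)=3; free=4−3=1
SNF(R) diag = [5, 5, 10] → torsion [5, 5, 10]

Answer: M ≅ ℤ^1 ⊕ ℤ/5 ⊕ ℤ/5 ⊕ ℤ/10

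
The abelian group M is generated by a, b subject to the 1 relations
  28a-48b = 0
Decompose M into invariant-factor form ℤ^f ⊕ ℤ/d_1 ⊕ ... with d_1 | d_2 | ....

rank_ℚ(R)=1; free=2−1=1
SNF(R) diag = [4] → torsion [4]

Answer: M ≅ ℤ^1 ⊕ ℤ/4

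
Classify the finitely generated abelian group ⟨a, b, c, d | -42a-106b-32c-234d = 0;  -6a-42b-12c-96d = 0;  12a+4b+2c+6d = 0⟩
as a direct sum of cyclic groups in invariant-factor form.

Answer: M ≅ ℤ^1 ⊕ ℤ/2 ⊕ ℤ/6 ⊕ ℤ/6

Derivation:
rank_ℚ(R)=3; free=4−3=1
SNF(R) diag = [2, 6, 6] → torsion [2, 6, 6]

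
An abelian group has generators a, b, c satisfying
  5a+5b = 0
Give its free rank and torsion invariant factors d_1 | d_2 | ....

rank_ℚ(R)=1; free=3−1=2
SNF(R) diag = [5] → torsion [5]

Answer: M ≅ ℤ^2 ⊕ ℤ/5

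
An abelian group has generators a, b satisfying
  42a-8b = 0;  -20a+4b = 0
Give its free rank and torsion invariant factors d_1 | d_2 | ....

Answer: M ≅ ℤ/2 ⊕ ℤ/4

Derivation:
rank_ℚ(R)=2; free=2−2=0
SNF(R) diag = [2, 4] → torsion [2, 4]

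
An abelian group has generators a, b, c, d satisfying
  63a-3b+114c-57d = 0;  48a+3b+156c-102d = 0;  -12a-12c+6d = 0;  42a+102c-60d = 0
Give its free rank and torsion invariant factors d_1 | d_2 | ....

Answer: M ≅ ℤ/3 ⊕ ℤ/3 ⊕ ℤ/6 ⊕ ℤ/6

Derivation:
rank_ℚ(R)=4; free=4−4=0
SNF(R) diag = [3, 3, 6, 6] → torsion [3, 3, 6, 6]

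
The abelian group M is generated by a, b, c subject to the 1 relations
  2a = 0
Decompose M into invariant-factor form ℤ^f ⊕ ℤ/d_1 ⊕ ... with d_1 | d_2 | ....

rank_ℚ(R)=1; free=3−1=2
SNF(R) diag = [2] → torsion [2]

Answer: M ≅ ℤ^2 ⊕ ℤ/2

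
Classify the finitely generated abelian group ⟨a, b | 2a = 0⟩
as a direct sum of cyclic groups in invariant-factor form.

rank_ℚ(R)=1; free=2−1=1
SNF(R) diag = [2] → torsion [2]

Answer: M ≅ ℤ^1 ⊕ ℤ/2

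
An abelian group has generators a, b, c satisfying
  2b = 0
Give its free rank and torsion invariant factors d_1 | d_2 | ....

rank_ℚ(R)=1; free=3−1=2
SNF(R) diag = [2] → torsion [2]

Answer: M ≅ ℤ^2 ⊕ ℤ/2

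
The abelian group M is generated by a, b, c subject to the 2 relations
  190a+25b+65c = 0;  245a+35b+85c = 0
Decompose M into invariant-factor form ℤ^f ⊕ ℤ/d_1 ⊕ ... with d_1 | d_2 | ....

Answer: M ≅ ℤ^1 ⊕ ℤ/5 ⊕ ℤ/15

Derivation:
rank_ℚ(R)=2; free=3−2=1
SNF(R) diag = [5, 15] → torsion [5, 15]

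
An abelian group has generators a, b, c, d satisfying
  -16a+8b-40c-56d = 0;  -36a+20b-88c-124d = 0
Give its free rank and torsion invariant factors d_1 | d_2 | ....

Answer: M ≅ ℤ^2 ⊕ ℤ/4 ⊕ ℤ/8

Derivation:
rank_ℚ(R)=2; free=4−2=2
SNF(R) diag = [4, 8] → torsion [4, 8]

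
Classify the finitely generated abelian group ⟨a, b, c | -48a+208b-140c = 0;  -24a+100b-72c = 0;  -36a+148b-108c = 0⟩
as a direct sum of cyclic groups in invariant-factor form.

rank_ℚ(R)=3; free=3−3=0
SNF(R) diag = [4, 4, 12] → torsion [4, 4, 12]

Answer: M ≅ ℤ/4 ⊕ ℤ/4 ⊕ ℤ/12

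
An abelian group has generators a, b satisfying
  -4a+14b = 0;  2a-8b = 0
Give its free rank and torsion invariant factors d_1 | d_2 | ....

rank_ℚ(R)=2; free=2−2=0
SNF(R) diag = [2, 2] → torsion [2, 2]

Answer: M ≅ ℤ/2 ⊕ ℤ/2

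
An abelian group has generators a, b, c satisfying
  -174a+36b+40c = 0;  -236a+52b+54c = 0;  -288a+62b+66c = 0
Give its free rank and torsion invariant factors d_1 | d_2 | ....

rank_ℚ(R)=3; free=3−3=0
SNF(R) diag = [2, 2, 2] → torsion [2, 2, 2]

Answer: M ≅ ℤ/2 ⊕ ℤ/2 ⊕ ℤ/2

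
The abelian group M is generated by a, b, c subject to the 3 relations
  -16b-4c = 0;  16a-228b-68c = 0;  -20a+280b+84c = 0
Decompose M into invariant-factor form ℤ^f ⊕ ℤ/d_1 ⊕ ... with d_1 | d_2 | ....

Answer: M ≅ ℤ/4 ⊕ ℤ/4 ⊕ ℤ/4

Derivation:
rank_ℚ(R)=3; free=3−3=0
SNF(R) diag = [4, 4, 4] → torsion [4, 4, 4]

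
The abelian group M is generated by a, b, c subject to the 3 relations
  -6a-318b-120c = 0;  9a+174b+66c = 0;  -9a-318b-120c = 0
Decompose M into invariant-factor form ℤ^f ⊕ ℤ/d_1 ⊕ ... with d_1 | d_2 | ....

rank_ℚ(R)=3; free=3−3=0
SNF(R) diag = [3, 6, 18] → torsion [3, 6, 18]

Answer: M ≅ ℤ/3 ⊕ ℤ/6 ⊕ ℤ/18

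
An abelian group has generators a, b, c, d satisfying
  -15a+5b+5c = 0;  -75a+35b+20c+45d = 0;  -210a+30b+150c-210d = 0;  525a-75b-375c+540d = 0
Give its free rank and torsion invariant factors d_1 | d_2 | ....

Answer: M ≅ ℤ/5 ⊕ ℤ/15 ⊕ ℤ/30 ⊕ ℤ/60

Derivation:
rank_ℚ(R)=4; free=4−4=0
SNF(R) diag = [5, 15, 30, 60] → torsion [5, 15, 30, 60]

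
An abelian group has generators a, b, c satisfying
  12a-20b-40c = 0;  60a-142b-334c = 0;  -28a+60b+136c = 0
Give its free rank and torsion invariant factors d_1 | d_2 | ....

rank_ℚ(R)=3; free=3−3=0
SNF(R) diag = [2, 4, 8] → torsion [2, 4, 8]

Answer: M ≅ ℤ/2 ⊕ ℤ/4 ⊕ ℤ/8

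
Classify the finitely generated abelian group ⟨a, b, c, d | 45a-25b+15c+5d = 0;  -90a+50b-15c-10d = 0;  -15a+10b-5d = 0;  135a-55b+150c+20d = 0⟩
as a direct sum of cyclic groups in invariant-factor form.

Answer: M ≅ ℤ/5 ⊕ ℤ/15 ⊕ ℤ/15 ⊕ ℤ/45

Derivation:
rank_ℚ(R)=4; free=4−4=0
SNF(R) diag = [5, 15, 15, 45] → torsion [5, 15, 15, 45]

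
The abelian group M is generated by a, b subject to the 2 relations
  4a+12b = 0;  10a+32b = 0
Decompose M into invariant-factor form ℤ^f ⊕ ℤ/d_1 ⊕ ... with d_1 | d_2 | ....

rank_ℚ(R)=2; free=2−2=0
SNF(R) diag = [2, 4] → torsion [2, 4]

Answer: M ≅ ℤ/2 ⊕ ℤ/4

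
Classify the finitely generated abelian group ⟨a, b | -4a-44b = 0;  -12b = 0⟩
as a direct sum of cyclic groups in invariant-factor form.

Answer: M ≅ ℤ/4 ⊕ ℤ/12

Derivation:
rank_ℚ(R)=2; free=2−2=0
SNF(R) diag = [4, 12] → torsion [4, 12]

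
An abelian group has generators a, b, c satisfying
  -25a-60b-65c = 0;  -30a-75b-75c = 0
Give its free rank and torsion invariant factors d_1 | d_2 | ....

rank_ℚ(R)=2; free=3−2=1
SNF(R) diag = [5, 15] → torsion [5, 15]

Answer: M ≅ ℤ^1 ⊕ ℤ/5 ⊕ ℤ/15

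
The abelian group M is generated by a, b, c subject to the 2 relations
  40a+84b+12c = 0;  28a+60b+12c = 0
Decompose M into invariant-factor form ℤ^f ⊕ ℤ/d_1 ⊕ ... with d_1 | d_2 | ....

rank_ℚ(R)=2; free=3−2=1
SNF(R) diag = [4, 12] → torsion [4, 12]

Answer: M ≅ ℤ^1 ⊕ ℤ/4 ⊕ ℤ/12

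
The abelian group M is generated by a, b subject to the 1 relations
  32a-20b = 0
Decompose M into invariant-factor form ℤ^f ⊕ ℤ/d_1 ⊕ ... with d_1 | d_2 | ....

Answer: M ≅ ℤ^1 ⊕ ℤ/4

Derivation:
rank_ℚ(R)=1; free=2−1=1
SNF(R) diag = [4] → torsion [4]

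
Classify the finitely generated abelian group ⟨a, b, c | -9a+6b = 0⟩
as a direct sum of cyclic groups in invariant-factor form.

Answer: M ≅ ℤ^2 ⊕ ℤ/3

Derivation:
rank_ℚ(R)=1; free=3−1=2
SNF(R) diag = [3] → torsion [3]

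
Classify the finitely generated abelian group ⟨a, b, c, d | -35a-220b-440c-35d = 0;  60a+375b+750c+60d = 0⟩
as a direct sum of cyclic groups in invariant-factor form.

rank_ℚ(R)=2; free=4−2=2
SNF(R) diag = [5, 15] → torsion [5, 15]

Answer: M ≅ ℤ^2 ⊕ ℤ/5 ⊕ ℤ/15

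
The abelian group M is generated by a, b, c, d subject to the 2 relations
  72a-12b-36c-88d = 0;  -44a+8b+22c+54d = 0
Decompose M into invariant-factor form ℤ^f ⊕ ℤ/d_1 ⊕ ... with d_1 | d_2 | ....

Answer: M ≅ ℤ^2 ⊕ ℤ/2 ⊕ ℤ/4

Derivation:
rank_ℚ(R)=2; free=4−2=2
SNF(R) diag = [2, 4] → torsion [2, 4]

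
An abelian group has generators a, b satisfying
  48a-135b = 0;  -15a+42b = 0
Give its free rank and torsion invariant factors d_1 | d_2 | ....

rank_ℚ(R)=2; free=2−2=0
SNF(R) diag = [3, 3] → torsion [3, 3]

Answer: M ≅ ℤ/3 ⊕ ℤ/3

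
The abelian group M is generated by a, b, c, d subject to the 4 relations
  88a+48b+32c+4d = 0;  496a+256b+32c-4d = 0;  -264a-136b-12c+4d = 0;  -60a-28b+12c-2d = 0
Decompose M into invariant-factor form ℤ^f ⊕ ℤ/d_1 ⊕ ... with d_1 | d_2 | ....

rank_ℚ(R)=4; free=4−4=0
SNF(R) diag = [2, 4, 8, 24] → torsion [2, 4, 8, 24]

Answer: M ≅ ℤ/2 ⊕ ℤ/4 ⊕ ℤ/8 ⊕ ℤ/24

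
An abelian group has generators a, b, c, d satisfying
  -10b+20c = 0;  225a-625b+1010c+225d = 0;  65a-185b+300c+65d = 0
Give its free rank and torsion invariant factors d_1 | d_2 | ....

Answer: M ≅ ℤ^1 ⊕ ℤ/5 ⊕ ℤ/10 ⊕ ℤ/30

Derivation:
rank_ℚ(R)=3; free=4−3=1
SNF(R) diag = [5, 10, 30] → torsion [5, 10, 30]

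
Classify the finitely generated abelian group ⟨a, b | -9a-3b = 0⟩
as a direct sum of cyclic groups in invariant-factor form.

rank_ℚ(R)=1; free=2−1=1
SNF(R) diag = [3] → torsion [3]

Answer: M ≅ ℤ^1 ⊕ ℤ/3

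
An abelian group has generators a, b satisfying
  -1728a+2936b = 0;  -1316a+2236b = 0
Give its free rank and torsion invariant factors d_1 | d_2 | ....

rank_ℚ(R)=2; free=2−2=0
SNF(R) diag = [4, 8] → torsion [4, 8]

Answer: M ≅ ℤ/4 ⊕ ℤ/8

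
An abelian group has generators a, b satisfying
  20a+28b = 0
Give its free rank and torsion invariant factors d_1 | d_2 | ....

rank_ℚ(R)=1; free=2−1=1
SNF(R) diag = [4] → torsion [4]

Answer: M ≅ ℤ^1 ⊕ ℤ/4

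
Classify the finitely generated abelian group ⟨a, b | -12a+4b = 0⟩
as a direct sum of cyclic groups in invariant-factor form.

Answer: M ≅ ℤ^1 ⊕ ℤ/4

Derivation:
rank_ℚ(R)=1; free=2−1=1
SNF(R) diag = [4] → torsion [4]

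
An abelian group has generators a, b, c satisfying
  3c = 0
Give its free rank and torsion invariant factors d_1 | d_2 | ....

rank_ℚ(R)=1; free=3−1=2
SNF(R) diag = [3] → torsion [3]

Answer: M ≅ ℤ^2 ⊕ ℤ/3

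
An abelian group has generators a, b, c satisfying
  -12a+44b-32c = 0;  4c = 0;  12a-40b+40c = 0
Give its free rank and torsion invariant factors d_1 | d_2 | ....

Answer: M ≅ ℤ/4 ⊕ ℤ/4 ⊕ ℤ/12

Derivation:
rank_ℚ(R)=3; free=3−3=0
SNF(R) diag = [4, 4, 12] → torsion [4, 4, 12]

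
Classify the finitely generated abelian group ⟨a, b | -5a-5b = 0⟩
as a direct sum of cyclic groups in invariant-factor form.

rank_ℚ(R)=1; free=2−1=1
SNF(R) diag = [5] → torsion [5]

Answer: M ≅ ℤ^1 ⊕ ℤ/5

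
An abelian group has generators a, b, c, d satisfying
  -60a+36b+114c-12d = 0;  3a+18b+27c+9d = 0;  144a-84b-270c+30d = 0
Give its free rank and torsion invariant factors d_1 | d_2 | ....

rank_ℚ(R)=3; free=4−3=1
SNF(R) diag = [3, 6, 6] → torsion [3, 6, 6]

Answer: M ≅ ℤ^1 ⊕ ℤ/3 ⊕ ℤ/6 ⊕ ℤ/6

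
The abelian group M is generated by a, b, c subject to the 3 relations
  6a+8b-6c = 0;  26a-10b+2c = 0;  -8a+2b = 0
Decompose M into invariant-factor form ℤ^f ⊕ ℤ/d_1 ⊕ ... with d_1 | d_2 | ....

rank_ℚ(R)=3; free=3−3=0
SNF(R) diag = [2, 2, 4] → torsion [2, 2, 4]

Answer: M ≅ ℤ/2 ⊕ ℤ/2 ⊕ ℤ/4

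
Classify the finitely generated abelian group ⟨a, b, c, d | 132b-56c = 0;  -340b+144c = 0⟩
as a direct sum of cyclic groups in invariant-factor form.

Answer: M ≅ ℤ^2 ⊕ ℤ/4 ⊕ ℤ/8

Derivation:
rank_ℚ(R)=2; free=4−2=2
SNF(R) diag = [4, 8] → torsion [4, 8]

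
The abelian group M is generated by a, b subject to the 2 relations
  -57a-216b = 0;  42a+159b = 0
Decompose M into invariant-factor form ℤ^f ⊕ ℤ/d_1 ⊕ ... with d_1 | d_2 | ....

Answer: M ≅ ℤ/3 ⊕ ℤ/3

Derivation:
rank_ℚ(R)=2; free=2−2=0
SNF(R) diag = [3, 3] → torsion [3, 3]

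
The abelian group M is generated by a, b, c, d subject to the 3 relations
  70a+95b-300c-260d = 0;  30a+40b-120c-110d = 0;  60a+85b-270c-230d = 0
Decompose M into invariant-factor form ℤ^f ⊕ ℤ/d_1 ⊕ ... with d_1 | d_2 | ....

rank_ℚ(R)=3; free=4−3=1
SNF(R) diag = [5, 10, 30] → torsion [5, 10, 30]

Answer: M ≅ ℤ^1 ⊕ ℤ/5 ⊕ ℤ/10 ⊕ ℤ/30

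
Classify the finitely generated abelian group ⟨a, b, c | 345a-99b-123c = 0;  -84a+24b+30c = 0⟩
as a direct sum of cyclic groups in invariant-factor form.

rank_ℚ(R)=2; free=3−2=1
SNF(R) diag = [3, 6] → torsion [3, 6]

Answer: M ≅ ℤ^1 ⊕ ℤ/3 ⊕ ℤ/6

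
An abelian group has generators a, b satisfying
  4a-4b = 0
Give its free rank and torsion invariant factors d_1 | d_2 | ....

Answer: M ≅ ℤ^1 ⊕ ℤ/4

Derivation:
rank_ℚ(R)=1; free=2−1=1
SNF(R) diag = [4] → torsion [4]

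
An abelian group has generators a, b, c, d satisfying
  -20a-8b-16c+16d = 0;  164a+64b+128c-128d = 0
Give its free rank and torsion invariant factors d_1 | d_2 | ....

rank_ℚ(R)=2; free=4−2=2
SNF(R) diag = [4, 8] → torsion [4, 8]

Answer: M ≅ ℤ^2 ⊕ ℤ/4 ⊕ ℤ/8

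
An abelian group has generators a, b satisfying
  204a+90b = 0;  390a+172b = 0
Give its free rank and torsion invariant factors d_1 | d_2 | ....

Answer: M ≅ ℤ/2 ⊕ ℤ/6

Derivation:
rank_ℚ(R)=2; free=2−2=0
SNF(R) diag = [2, 6] → torsion [2, 6]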